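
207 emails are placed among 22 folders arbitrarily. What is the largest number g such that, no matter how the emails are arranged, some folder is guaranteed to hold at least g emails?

10

By the pigeonhole principle, the 22 folders are the holes and the 207 emails are the pigeons.
If every folder held at most 9 emails, the total would be at most 22 × 9 = 198, which is less than 207.
So some folder holds at least ⌈207/22⌉ = 10 emails.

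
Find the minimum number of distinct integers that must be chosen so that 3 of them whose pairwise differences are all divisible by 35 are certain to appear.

Integers whose pairwise differences are multiples of 35 are exactly those sharing a remainder mod 35. By pigeonhole, the 35 residue classes mod 35 are the pigeonholes.
With 70 integers one could put 2 in each residue class and have no class reach 3.
The 71st integer pushes some class to 3, so 35·2 + 1 = 71.

71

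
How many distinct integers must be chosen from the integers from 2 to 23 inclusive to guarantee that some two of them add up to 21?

14

Group the elements by complementary pair {x, 21−x}: {2,19}, {3,18}, {4,17}, …, giving 9 two-element pairs and 4 integers whose partner 21−x falls outside [2,23].
Treating each of those 13 groups as a pigeonhole, one can pick one integer per group — 13 integers — with no two summing to 21.
The 14th integer lands in an occupied pair, forcing a sum of 21.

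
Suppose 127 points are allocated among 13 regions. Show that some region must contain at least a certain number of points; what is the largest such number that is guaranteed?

By the pigeonhole principle, the 13 regions are the holes and the 127 points are the pigeons.
If every region held at most 9 points, the total would be at most 13 × 9 = 117, which is less than 127.
So some region holds at least ⌈127/13⌉ = 10 points.

10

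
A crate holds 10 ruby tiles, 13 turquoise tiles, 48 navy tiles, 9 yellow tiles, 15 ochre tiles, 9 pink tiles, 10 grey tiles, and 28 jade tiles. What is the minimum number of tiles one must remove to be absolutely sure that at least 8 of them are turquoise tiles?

In the worst case for collecting turquoise tiles, every non-turquoise tile comes out first.
There are 10 + 48 + 9 + 15 + 9 + 10 + 28 = 129 non-turquoise tiles altogether.
After those, each further tile must be turquoise, so 129 + 8 = 137 draws guarantee 8 turquoise tiles.

137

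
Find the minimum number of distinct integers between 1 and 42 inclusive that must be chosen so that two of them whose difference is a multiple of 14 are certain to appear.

15

Integers whose pairwise differences are multiples of 14 are exactly those sharing a remainder mod 14. The 14 residue classes mod 14 are the pigeonholes.
With 14 integers one could put 1 in each residue class and have no class reach 2.
The 15th integer pushes some class to 2, so 14·1 + 1 = 15.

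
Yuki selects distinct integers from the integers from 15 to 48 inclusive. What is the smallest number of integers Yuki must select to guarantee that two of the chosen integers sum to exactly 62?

19

A set avoiding the sum 62 can contain at most one of each pair {x, 62−x}, plus the 2 elements whose complement lies outside the range or equal to its own complement.
The integers 31, …, 48 (18 of them) are such a set: any two sum to at least 31+32 = 63 > 62.
Any 19th integer completes one of the 16 pairs, so 19 choices force a sum of 62.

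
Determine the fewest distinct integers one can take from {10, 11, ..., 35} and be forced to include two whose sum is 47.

15

Two chosen integers sum to 47 exactly when both halves of some pair {x, 47−x} with 12 ≤ x ≤ 47−x ≤ 35 are chosen — 12 such pairs.
The remaining 2 elements (those with no distinct partner in range) can never complete a 47-sum, so the worst case takes all of them and one from each pair: 2 + 12 = 14.
The 15th integer has to be the second member of some pair, so 14 + 1 = 15.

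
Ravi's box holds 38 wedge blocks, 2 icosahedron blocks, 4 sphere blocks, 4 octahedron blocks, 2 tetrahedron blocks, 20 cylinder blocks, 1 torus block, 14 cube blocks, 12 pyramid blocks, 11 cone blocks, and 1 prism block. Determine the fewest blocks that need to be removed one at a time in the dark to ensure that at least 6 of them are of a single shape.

40

The 11 shapes are the holes; the blocks drawn are the pigeons.
To avoid 6 of any one shape, the worst case takes at most 5 of each shape, or every block of a shape that has fewer than 5.
That gives 5 + 2 + 4 + 4 + 2 + 5 + 1 + 5 + 5 + 5 + 1 = 39 blocks with no shape reaching 6.
The next block forces some shape to 6, so 39 + 1 = 40.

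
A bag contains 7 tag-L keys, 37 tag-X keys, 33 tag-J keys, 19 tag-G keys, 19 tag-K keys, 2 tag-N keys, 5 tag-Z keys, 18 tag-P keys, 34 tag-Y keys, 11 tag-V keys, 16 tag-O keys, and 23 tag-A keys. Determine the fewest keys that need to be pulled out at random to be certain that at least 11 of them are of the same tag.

An adversary could hand out at most 10 keys per tag (tag-L, tag-N, tag-Z run out sooner): 7 + 10 + 10 + 10 + 10 + 2 + 5 + 10 + 10 + 10 + 10 + 10 = 104 keys and still no tag has 11.
By pigeonhole, one more key lands in a tag already at 10, so 105 draws are enough and 104 are not.

105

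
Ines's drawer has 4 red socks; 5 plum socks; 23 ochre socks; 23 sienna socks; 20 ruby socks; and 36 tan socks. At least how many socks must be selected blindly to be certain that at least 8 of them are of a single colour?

38

The 6 colours are the holes; the socks drawn are the pigeons.
To avoid 8 of any one colour, the worst case takes at most 7 of each colour, or every sock of a colour that has fewer than 7.
That gives 4 + 5 + 7 + 7 + 7 + 7 = 37 socks with no colour reaching 8.
The next sock forces some colour to 8, so 37 + 1 = 38.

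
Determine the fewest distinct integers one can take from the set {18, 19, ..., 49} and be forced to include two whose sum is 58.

22

Group the elements by complementary pair {x, 58−x}: {18,40}, {19,39}, {20,38}, …, giving 11 two-element pairs, the single value 29 (it cannot pair with itself since the integers are distinct), and 9 integers whose partner 58−x falls outside [18,49].
Pigeonhole: treating each of those 21 groups as a pigeonhole, one can pick one integer per group — 21 integers — with no two summing to 58.
The 22nd integer lands in an occupied pair, forcing a sum of 58.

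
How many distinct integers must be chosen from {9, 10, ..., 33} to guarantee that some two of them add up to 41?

14

A set avoiding the sum 41 can contain at most one of each pair {x, 41−x}, plus the 1 element whose complement lies outside the range.
The integers 21, …, 33 (13 of them) are such a set: any two sum to at least 21+22 = 43 > 41.
By pigeonhole, any 14th integer completes one of the 12 pairs, so 14 choices force a sum of 41.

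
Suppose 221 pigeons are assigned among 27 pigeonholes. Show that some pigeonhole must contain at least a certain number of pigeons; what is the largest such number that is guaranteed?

The 27 pigeonholes are the holes and the 221 pigeons are the pigeons.
If every pigeonhole held at most 8 pigeons, the total would be at most 27 × 8 = 216, which is less than 221.
So some pigeonhole holds at least ⌈221/27⌉ = 9 pigeons.

9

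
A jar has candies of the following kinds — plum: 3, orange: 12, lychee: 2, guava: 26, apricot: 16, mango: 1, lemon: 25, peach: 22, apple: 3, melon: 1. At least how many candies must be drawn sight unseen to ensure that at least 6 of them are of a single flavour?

36

Pigeonhole: the 10 flavours are the holes; the candies drawn are the pigeons.
To avoid 6 of any one flavour, the worst case takes at most 5 of each flavour, or every candy of a flavour that has fewer than 5.
That gives 3 + 5 + 2 + 5 + 5 + 1 + 5 + 5 + 3 + 1 = 35 candies with no flavour reaching 6.
The next candy forces some flavour to 6, so 35 + 1 = 36.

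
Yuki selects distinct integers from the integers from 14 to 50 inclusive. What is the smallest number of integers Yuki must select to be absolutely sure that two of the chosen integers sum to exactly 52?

26

Group the elements by complementary pair {x, 52−x}: {14,38}, {15,37}, {16,36}, …, giving 12 two-element pairs; the single value 26 (it cannot pair with itself since the integers are distinct); and 12 integers whose partner 52−x falls outside [14,50].
By the pigeonhole principle, treating each of those 25 groups as a pigeonhole, one can pick one integer per group — 25 integers — with no two summing to 52.
The 26th integer lands in an occupied pair, forcing a sum of 52.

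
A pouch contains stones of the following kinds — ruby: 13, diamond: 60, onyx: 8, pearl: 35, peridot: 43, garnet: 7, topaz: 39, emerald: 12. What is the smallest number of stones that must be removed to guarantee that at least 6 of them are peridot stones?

In the worst case for collecting peridot stones, every non-peridot stone comes out first.
There are 13 + 60 + 8 + 35 + 7 + 39 + 12 = 174 non-peridot stones altogether.
After those, each further stone must be peridot, so 174 + 6 = 180 draws guarantee 6 peridot stones.

180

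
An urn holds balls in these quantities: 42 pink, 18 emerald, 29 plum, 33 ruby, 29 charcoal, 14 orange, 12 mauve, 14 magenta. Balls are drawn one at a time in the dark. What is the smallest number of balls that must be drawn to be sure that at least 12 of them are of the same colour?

89

An adversary could hand out at most 11 balls per colour: 11 + 11 + 11 + 11 + 11 + 11 + 11 + 11 = 88 balls and still no colour has 12.
One more ball lands in a colour already at 11, so 89 draws are enough and 88 are not.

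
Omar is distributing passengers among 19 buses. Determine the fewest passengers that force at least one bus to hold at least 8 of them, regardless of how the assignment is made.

134

With 133 passengers one could put exactly 7 in each of the 19 buses, and no bus would reach 8.
One more passenger must land in a bus that already has 7, giving it 8.
So 19 × 7 + 1 = 134 passengers are required.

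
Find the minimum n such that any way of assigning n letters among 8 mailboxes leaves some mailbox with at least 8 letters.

With 56 letters one could put exactly 7 in each of the 8 mailboxes, and no mailbox would reach 8.
One more letter must land in a mailbox that already has 7, giving it 8.
So 8 × 7 + 1 = 57 letters are required.

57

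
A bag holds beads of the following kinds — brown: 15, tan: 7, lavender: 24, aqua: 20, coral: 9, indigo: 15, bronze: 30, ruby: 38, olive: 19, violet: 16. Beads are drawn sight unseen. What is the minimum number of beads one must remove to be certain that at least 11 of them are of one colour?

97

By pigeonhole, put each drawn bead into a box by colour. The largest draw with every box below 11 takes min(count, 10) from each colour; colours with fewer than 10 contribute all they have.
Σ min(cᵢ, 10) = 10 + 7 + 10 + 10 + 9 + 10 + 10 + 10 + 10 + 10 = 96.
Draw number 96 + 1 = 97 must push one box to 11.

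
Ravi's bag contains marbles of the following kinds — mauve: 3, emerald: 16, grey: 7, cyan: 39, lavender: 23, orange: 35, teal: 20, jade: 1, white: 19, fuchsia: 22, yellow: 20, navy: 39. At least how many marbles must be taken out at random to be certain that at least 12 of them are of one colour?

111

Put each drawn marble into a box by colour. The largest draw with every box below 12 takes min(count, 11) from each colour; colours with fewer than 11 contribute all they have.
Σ min(cᵢ, 11) = 3 + 11 + 7 + 11 + 11 + 11 + 11 + 1 + 11 + 11 + 11 + 11 = 110.
Draw number 110 + 1 = 111 must push one box to 12.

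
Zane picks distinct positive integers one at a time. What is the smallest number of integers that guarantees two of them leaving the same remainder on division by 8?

The 8 residue classes mod 8 are the pigeonholes.
With 8 integers one could put 1 in each residue class and have no class reach 2.
The 9th integer pushes some class to 2, so 8·1 + 1 = 9.

9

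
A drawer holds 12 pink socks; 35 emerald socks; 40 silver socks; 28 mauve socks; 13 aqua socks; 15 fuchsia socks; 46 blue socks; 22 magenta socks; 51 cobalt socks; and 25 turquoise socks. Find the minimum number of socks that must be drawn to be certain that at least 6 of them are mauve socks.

In the worst case for collecting mauve socks, every non-mauve sock comes out first.
There are 12 + 35 + 40 + 13 + 15 + 46 + 22 + 51 + 25 = 259 non-mauve socks altogether.
After those, each further sock must be mauve, so 259 + 6 = 265 draws guarantee 6 mauve socks.

265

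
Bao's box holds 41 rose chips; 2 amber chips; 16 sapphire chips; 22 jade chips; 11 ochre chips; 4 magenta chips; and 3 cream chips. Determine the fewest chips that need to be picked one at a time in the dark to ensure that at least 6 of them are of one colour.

Pigeonhole: put each drawn chip into a box by colour. The largest draw with every box below 6 takes min(count, 5) from each colour; colours with fewer than 5 contribute all they have.
Σ min(cᵢ, 5) = 5 + 2 + 5 + 5 + 5 + 4 + 3 = 29.
Draw number 29 + 1 = 30 must push one box to 6.

30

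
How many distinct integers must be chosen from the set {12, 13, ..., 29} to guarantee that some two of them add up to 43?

11

A set avoiding the sum 43 can contain at most one of each pair {x, 43−x}, plus the 2 elements whose complement lies outside the range.
The integers 12, …, 21 (10 of them) are such a set: any two sum to at least 12+13 = 25 and at most 20+21 = 41 < 43.
Any 11th integer completes one of the 8 pairs, so 11 choices force a sum of 43.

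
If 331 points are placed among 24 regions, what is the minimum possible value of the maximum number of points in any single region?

14

The 24 regions are the holes and the 331 points are the pigeons.
If every region held at most 13 points, the total would be at most 24 × 13 = 312, which is less than 331.
So some region holds at least ⌈331/24⌉ = 14 points.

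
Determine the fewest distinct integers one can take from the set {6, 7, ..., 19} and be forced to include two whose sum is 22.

Group the elements by complementary pair {x, 22−x}: {6,16}, {7,15}, {8,14}, …, giving 5 two-element pairs, the single value 11 (it cannot pair with itself since the integers are distinct), and 3 integers whose partner 22−x falls outside [6,19].
Treating each of those 9 groups as a pigeonhole, one can pick one integer per group — 9 integers — with no two summing to 22.
The 10th integer lands in an occupied pair, forcing a sum of 22.

10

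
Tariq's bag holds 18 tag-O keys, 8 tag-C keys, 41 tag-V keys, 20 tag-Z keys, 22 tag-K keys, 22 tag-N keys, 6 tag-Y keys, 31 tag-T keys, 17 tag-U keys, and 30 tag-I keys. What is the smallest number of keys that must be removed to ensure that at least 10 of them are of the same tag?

Put each drawn key into a box by tag. The largest draw with every box below 10 takes min(count, 9) from each tag; tags with fewer than 9 contribute all they have.
Σ min(cᵢ, 9) = 9 + 8 + 9 + 9 + 9 + 9 + 6 + 9 + 9 + 9 = 86.
Draw number 86 + 1 = 87 must push one box to 10.

87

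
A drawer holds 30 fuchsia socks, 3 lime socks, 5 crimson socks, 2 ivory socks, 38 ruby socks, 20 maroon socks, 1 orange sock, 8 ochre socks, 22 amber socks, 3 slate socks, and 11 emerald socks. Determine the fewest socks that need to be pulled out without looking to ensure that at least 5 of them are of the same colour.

The 11 colours are the holes; the socks drawn are the pigeons.
To avoid 5 of any one colour, the worst case takes at most 4 of each colour, or every sock of a colour that has fewer than 4.
That gives 4 + 3 + 4 + 2 + 4 + 4 + 1 + 4 + 4 + 3 + 4 = 37 socks with no colour reaching 5.
The next sock forces some colour to 5, so 37 + 1 = 38.

38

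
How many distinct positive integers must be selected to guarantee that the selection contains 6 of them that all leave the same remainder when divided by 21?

The 21 residue classes mod 21 are the pigeonholes.
With 105 integers one could put 5 in each residue class and have no class reach 6.
The 106th integer pushes some class to 6, so 21·5 + 1 = 106.

106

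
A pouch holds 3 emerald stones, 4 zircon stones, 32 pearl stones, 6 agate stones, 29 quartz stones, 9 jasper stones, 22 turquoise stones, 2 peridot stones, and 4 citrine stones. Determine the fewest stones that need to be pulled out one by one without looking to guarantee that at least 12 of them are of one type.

Put each drawn stone into a box by type. The largest draw with every box below 12 takes min(count, 11) from each type; types with fewer than 11 contribute all they have.
Σ min(cᵢ, 11) = 3 + 4 + 11 + 6 + 11 + 9 + 11 + 2 + 4 = 61.
Draw number 61 + 1 = 62 must push one box to 12.

62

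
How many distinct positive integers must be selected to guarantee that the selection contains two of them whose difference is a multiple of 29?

30

Integers whose pairwise differences are multiples of 29 are exactly those sharing a remainder mod 29. By the pigeonhole principle, the 29 residue classes mod 29 are the pigeonholes.
With 29 integers one could put 1 in each residue class and have no class reach 2.
The 30th integer pushes some class to 2, so 29·1 + 1 = 30.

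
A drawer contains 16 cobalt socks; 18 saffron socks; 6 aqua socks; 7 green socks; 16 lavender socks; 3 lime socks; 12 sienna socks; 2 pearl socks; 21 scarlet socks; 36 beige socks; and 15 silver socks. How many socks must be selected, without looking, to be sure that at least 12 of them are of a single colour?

96

An adversary could hand out at most 11 socks per colour (4 colours run out sooner): 11 + 11 + 6 + 7 + 11 + 3 + 11 + 2 + 11 + 11 + 11 = 95 socks and still no colour has 12.
Pigeonhole: one more sock lands in a colour already at 11, so 96 draws are enough and 95 are not.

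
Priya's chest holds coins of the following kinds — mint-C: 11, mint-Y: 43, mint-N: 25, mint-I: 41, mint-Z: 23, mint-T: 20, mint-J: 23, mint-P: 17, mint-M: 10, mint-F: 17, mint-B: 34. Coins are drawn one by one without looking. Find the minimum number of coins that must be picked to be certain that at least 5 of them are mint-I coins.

228

In the worst case for collecting mint-I coins, every non-mint-I coin comes out first.
There are 11 + 43 + 25 + 23 + 20 + 23 + 17 + 10 + 17 + 34 = 223 non-mint-I coins altogether.
After those, each further coin must be mint-I, so 223 + 5 = 228 draws guarantee 5 mint-I coins.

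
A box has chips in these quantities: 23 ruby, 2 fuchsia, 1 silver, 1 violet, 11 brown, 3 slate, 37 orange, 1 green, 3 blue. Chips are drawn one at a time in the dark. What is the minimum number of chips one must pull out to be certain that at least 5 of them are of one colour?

24

Put each drawn chip into a box by colour. The largest draw with every box below 5 takes min(count, 4) from each colour; colours with fewer than 4 contribute all they have.
Σ min(cᵢ, 4) = 4 + 2 + 1 + 1 + 4 + 3 + 4 + 1 + 3 = 23.
Draw number 23 + 1 = 24 must push one box to 5.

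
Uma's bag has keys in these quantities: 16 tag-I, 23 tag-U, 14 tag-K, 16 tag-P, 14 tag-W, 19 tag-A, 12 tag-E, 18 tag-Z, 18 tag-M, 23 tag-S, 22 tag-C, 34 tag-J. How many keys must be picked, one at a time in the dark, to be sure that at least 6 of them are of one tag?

61

By pigeonhole, put each drawn key into a box by tag. The largest draw with every box below 6 takes min(count, 5) from each tag.
Σ min(cᵢ, 5) = 5 + 5 + 5 + 5 + 5 + 5 + 5 + 5 + 5 + 5 + 5 + 5 = 60.
Draw number 60 + 1 = 61 must push one box to 6.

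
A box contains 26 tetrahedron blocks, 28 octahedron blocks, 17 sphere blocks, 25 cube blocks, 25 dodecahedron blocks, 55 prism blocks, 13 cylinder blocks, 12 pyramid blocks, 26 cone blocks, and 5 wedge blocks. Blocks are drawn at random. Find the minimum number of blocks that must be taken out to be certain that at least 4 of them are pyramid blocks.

224

In the worst case for collecting pyramid blocks, every non-pyramid block comes out first.
There are 26 + 28 + 17 + 25 + 25 + 55 + 13 + 26 + 5 = 220 non-pyramid blocks altogether.
After those, each further block must be pyramid, so 220 + 4 = 224 draws guarantee 4 pyramid blocks.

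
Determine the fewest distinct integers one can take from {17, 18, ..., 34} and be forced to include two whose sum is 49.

Two chosen integers sum to 49 exactly when both halves of some pair {x, 49−x} with 17 ≤ x ≤ 49−x ≤ 32 are chosen — 8 such pairs.
The remaining 2 elements (those with no distinct partner in range) can never complete a 49-sum, so the worst case takes all of them and one from each pair: 2 + 8 = 10.
Pigeonhole: the 11th integer has to be the second member of some pair, so 10 + 1 = 11.

11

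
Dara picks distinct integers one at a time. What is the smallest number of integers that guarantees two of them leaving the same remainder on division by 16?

17

The 16 residue classes mod 16 are the pigeonholes.
With 16 integers one could put 1 in each residue class and have no class reach 2.
The 17th integer pushes some class to 2, so 16·1 + 1 = 17.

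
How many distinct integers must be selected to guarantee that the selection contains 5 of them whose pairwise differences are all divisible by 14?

Integers whose pairwise differences are multiples of 14 are exactly those sharing a remainder mod 14. By pigeonhole, the 14 residue classes mod 14 are the pigeonholes.
With 56 integers one could put 4 in each residue class and have no class reach 5.
The 57th integer pushes some class to 5, so 14·4 + 1 = 57.

57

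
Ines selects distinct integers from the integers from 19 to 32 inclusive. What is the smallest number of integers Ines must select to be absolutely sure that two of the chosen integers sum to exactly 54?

10

Group the elements by complementary pair {x, 54−x}: {22,32}, {23,31}, {24,30}, …, giving 5 two-element pairs, the single value 27 (it cannot pair with itself since the integers are distinct), and 3 integers whose partner 54−x falls outside [19,32].
Treating each of those 9 groups as a pigeonhole, one can pick one integer per group — 9 integers — with no two summing to 54.
The 10th integer lands in an occupied pair, forcing a sum of 54.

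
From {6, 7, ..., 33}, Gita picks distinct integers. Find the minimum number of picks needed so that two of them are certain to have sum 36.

A set avoiding the sum 36 can contain at most one of each pair {x, 36−x}, plus the 4 elements whose complement lies outside the range or equal to its own complement.
The integers 18, …, 33 (16 of them) are such a set: any two sum to at least 18+19 = 37 > 36.
By pigeonhole, any 17th integer completes one of the 12 pairs, so 17 choices force a sum of 36.

17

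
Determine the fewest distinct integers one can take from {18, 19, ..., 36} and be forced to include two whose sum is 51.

12

Group the elements by complementary pair {x, 51−x}: {18,33}, {19,32}, {20,31}, …, giving 8 two-element pairs and 3 integers whose partner 51−x falls outside [18,36].
Treating each of those 11 groups as a pigeonhole, one can pick one integer per group — 11 integers — with no two summing to 51.
The 12th integer lands in an occupied pair, forcing a sum of 51.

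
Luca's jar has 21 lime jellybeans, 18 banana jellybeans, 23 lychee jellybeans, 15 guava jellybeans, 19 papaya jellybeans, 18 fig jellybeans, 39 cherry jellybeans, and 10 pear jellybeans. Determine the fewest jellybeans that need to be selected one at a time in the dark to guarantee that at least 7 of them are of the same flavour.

49

By pigeonhole, the 8 flavours are the holes; the jellybeans drawn are the pigeons.
To avoid 7 of any one flavour, the worst case takes at most 6 of each flavour.
That gives 6 + 6 + 6 + 6 + 6 + 6 + 6 + 6 = 48 jellybeans with no flavour reaching 7.
The next jellybean forces some flavour to 7, so 48 + 1 = 49.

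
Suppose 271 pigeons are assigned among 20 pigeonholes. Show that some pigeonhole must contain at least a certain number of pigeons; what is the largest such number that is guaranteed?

14

The 20 pigeonholes are the holes and the 271 pigeons are the pigeons.
If every pigeonhole held at most 13 pigeons, the total would be at most 20 × 13 = 260, which is less than 271.
So some pigeonhole holds at least ⌈271/20⌉ = 14 pigeons.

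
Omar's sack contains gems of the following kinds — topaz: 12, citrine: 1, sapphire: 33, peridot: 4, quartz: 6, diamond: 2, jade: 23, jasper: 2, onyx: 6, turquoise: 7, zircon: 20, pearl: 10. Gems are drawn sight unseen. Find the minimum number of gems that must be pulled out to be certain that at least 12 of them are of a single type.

Pigeonhole: the 12 types are the holes; the gems drawn are the pigeons.
To avoid 12 of any one type, the worst case takes at most 11 of each type, or every gem of a type that has fewer than 11.
That gives 11 + 1 + 11 + 4 + 6 + 2 + 11 + 2 + 6 + 7 + 11 + 10 = 82 gems with no type reaching 12.
The next gem forces some type to 12, so 82 + 1 = 83.

83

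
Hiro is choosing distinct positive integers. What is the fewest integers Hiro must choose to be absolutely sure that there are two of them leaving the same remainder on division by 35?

36

The 35 residue classes mod 35 are the pigeonholes.
With 35 integers one could put 1 in each residue class and have no class reach 2.
The 36th integer pushes some class to 2, so 35·1 + 1 = 36.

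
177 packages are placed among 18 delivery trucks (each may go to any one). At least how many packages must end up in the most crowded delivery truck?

10

The 18 delivery trucks are the holes and the 177 packages are the pigeons.
If every delivery truck held at most 9 packages, the total would be at most 18 × 9 = 162, which is less than 177.
So some delivery truck holds at least ⌈177/18⌉ = 10 packages.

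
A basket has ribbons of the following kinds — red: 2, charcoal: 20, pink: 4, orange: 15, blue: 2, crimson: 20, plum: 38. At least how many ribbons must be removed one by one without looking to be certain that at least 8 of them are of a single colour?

37

An adversary could hand out at most 7 ribbons per colour (red, pink, blue run out sooner): 2 + 7 + 4 + 7 + 2 + 7 + 7 = 36 ribbons and still no colour has 8.
By the pigeonhole principle, one more ribbon lands in a colour already at 7, so 37 draws are enough and 36 are not.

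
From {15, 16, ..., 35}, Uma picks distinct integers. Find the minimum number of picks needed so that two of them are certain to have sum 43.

15

A set avoiding the sum 43 can contain at most one of each pair {x, 43−x}, plus the 7 elements whose complement lies outside the range.
The integers 22, …, 35 (14 of them) are such a set: any two sum to at least 22+23 = 45 > 43.
By pigeonhole, any 15th integer completes one of the 7 pairs, so 15 choices force a sum of 43.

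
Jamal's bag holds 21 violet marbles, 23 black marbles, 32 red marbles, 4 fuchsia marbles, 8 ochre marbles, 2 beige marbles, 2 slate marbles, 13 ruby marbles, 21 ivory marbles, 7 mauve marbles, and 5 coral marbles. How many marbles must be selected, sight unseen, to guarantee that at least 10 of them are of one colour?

Pigeonhole: put each drawn marble into a box by colour. The largest draw with every box below 10 takes min(count, 9) from each colour; colours with fewer than 9 contribute all they have.
Σ min(cᵢ, 9) = 9 + 9 + 9 + 4 + 8 + 2 + 2 + 9 + 9 + 7 + 5 = 73.
Draw number 73 + 1 = 74 must push one box to 10.

74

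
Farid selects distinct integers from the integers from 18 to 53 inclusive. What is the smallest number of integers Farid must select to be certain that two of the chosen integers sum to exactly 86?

27

Two chosen integers sum to 86 exactly when both halves of some pair {x, 86−x} with 33 ≤ x ≤ 86−x ≤ 53 are chosen — 10 such pairs.
The remaining 16 elements (those with no distinct partner in range) can never complete a 86-sum, so the worst case takes all of them and one from each pair: 16 + 10 = 26.
By pigeonhole, the 27th integer has to be the second member of some pair, so 26 + 1 = 27.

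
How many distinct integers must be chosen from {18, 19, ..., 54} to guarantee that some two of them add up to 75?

Group the elements by complementary pair {x, 75−x}: {21,54}, {22,53}, {23,52}, …, giving 17 two-element pairs and 3 integers whose partner 75−x falls outside [18,54].
By the pigeonhole principle, treating each of those 20 groups as a pigeonhole, one can pick one integer per group — 20 integers — with no two summing to 75.
The 21st integer lands in an occupied pair, forcing a sum of 75.

21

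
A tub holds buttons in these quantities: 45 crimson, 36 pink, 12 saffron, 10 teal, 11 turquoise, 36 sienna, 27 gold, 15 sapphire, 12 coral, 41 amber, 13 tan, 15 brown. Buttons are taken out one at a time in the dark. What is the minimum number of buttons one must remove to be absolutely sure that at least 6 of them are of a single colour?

61

By the pigeonhole principle, put each drawn button into a box by colour. The largest draw with every box below 6 takes min(count, 5) from each colour.
Σ min(cᵢ, 5) = 5 + 5 + 5 + 5 + 5 + 5 + 5 + 5 + 5 + 5 + 5 + 5 = 60.
Draw number 60 + 1 = 61 must push one box to 6.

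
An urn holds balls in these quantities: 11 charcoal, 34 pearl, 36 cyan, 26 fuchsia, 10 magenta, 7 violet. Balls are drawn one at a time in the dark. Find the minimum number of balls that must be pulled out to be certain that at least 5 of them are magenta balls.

119

In the worst case for collecting magenta balls, every non-magenta ball comes out first.
There are 11 + 34 + 36 + 26 + 7 = 114 non-magenta balls altogether.
After those, each further ball must be magenta, so 114 + 5 = 119 draws guarantee 5 magenta balls.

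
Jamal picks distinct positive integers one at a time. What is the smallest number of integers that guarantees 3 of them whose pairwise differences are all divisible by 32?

Integers whose pairwise differences are multiples of 32 are exactly those sharing a remainder mod 32. Pigeonhole: the 32 residue classes mod 32 are the pigeonholes.
With 64 integers one could put 2 in each residue class and have no class reach 3.
The 65th integer pushes some class to 3, so 32·2 + 1 = 65.

65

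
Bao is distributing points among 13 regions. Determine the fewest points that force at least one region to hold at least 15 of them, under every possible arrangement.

With 182 points one could put exactly 14 in each of the 13 regions, and no region would reach 15.
Pigeonhole: one more point must land in a region that already has 14, giving it 15.
So 13 × 14 + 1 = 183 points are required.

183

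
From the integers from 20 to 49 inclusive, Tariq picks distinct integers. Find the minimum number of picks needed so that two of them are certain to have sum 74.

Two chosen integers sum to 74 exactly when both halves of some pair {x, 74−x} with 25 ≤ x ≤ 74−x ≤ 49 are chosen — 12 such pairs.
The remaining 6 elements (those with no distinct partner in range) can never complete a 74-sum, so the worst case takes all of them and one from each pair: 6 + 12 = 18.
By the pigeonhole principle, the 19th integer has to be the second member of some pair, so 18 + 1 = 19.

19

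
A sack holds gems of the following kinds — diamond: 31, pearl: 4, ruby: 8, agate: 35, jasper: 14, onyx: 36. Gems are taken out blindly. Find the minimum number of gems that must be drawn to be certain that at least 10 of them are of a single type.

The 6 types are the holes; the gems drawn are the pigeons.
To avoid 10 of any one type, the worst case takes at most 9 of each type, or every gem of a type that has fewer than 9.
That gives 9 + 4 + 8 + 9 + 9 + 9 = 48 gems with no type reaching 10.
The next gem forces some type to 10, so 48 + 1 = 49.

49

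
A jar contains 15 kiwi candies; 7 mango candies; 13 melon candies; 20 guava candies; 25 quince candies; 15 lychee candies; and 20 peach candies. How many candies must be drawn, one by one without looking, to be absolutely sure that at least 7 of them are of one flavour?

43

An adversary could hand out at most 6 candies per flavour: 6 + 6 + 6 + 6 + 6 + 6 + 6 = 42 candies and still no flavour has 7.
By pigeonhole, one more candy lands in a flavour already at 6, so 43 draws are enough and 42 are not.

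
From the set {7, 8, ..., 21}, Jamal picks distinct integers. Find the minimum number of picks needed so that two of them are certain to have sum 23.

Group the elements by complementary pair {x, 23−x}: {7,16}, {8,15}, {9,14}, …, giving 5 two-element pairs and 5 integers whose partner 23−x falls outside [7,21].
Pigeonhole: treating each of those 10 groups as a pigeonhole, one can pick one integer per group — 10 integers — with no two summing to 23.
The 11th integer lands in an occupied pair, forcing a sum of 23.

11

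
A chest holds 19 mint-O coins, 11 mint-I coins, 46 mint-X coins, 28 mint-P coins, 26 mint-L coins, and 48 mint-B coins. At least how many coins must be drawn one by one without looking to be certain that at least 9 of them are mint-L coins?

161

In the worst case for collecting mint-L coins, every non-mint-L coin comes out first.
There are 19 + 11 + 46 + 28 + 48 = 152 non-mint-L coins altogether.
After those, each further coin must be mint-L, so 152 + 9 = 161 draws guarantee 9 mint-L coins.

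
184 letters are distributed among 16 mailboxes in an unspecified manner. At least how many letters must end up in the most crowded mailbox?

The 16 mailboxes are the holes and the 184 letters are the pigeons.
If every mailbox held at most 11 letters, the total would be at most 16 × 11 = 176, which is less than 184.
So some mailbox holds at least ⌈184/16⌉ = 12 letters.

12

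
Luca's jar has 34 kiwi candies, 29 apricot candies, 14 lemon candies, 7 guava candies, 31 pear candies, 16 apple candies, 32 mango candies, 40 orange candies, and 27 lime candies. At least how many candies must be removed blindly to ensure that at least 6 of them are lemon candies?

In the worst case for collecting lemon candies, every non-lemon candy comes out first.
There are 34 + 29 + 7 + 31 + 16 + 32 + 40 + 27 = 216 non-lemon candies altogether.
After those, each further candy must be lemon, so 216 + 6 = 222 draws guarantee 6 lemon candies.

222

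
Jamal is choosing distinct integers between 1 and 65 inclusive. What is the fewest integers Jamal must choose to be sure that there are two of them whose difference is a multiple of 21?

Integers whose pairwise differences are multiples of 21 are exactly those sharing a remainder mod 21. Pigeonhole: the 21 residue classes mod 21 are the pigeonholes.
With 21 integers one could put 1 in each residue class and have no class reach 2.
The 22nd integer pushes some class to 2, so 21·1 + 1 = 22.

22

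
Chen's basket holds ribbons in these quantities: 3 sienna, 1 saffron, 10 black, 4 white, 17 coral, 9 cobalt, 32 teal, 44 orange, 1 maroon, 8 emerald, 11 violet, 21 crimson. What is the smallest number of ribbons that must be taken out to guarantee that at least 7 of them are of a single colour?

The 12 colours are the holes; the ribbons drawn are the pigeons.
To avoid 7 of any one colour, the worst case takes at most 6 of each colour, or every ribbon of a colour that has fewer than 6.
That gives 3 + 1 + 6 + 4 + 6 + 6 + 6 + 6 + 1 + 6 + 6 + 6 = 57 ribbons with no colour reaching 7.
The next ribbon forces some colour to 7, so 57 + 1 = 58.

58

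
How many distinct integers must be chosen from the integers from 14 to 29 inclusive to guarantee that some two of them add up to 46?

Two chosen integers sum to 46 exactly when both halves of some pair {x, 46−x} with 17 ≤ x ≤ 46−x ≤ 29 are chosen — 6 such pairs.
The remaining 4 elements (those with no distinct partner in range) can never complete a 46-sum, so the worst case takes all of them and one from each pair: 4 + 6 = 10.
Pigeonhole: the 11th integer has to be the second member of some pair, so 10 + 1 = 11.

11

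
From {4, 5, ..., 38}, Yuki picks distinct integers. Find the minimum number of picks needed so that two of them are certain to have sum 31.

A set avoiding the sum 31 can contain at most one of each pair {x, 31−x}, plus the 11 elements whose complement lies outside the range.
The integers 16, …, 38 (23 of them) are such a set: any two sum to at least 16+17 = 33 > 31.
Pigeonhole: any 24th integer completes one of the 12 pairs, so 24 choices force a sum of 31.

24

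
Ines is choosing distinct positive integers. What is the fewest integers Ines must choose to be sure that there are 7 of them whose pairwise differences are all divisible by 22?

Integers whose pairwise differences are multiples of 22 are exactly those sharing a remainder mod 22. Pigeonhole: the 22 residue classes mod 22 are the pigeonholes.
With 132 integers one could put 6 in each residue class and have no class reach 7.
The 133rd integer pushes some class to 7, so 22·6 + 1 = 133.

133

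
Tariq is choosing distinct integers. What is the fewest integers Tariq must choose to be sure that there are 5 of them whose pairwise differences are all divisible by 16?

Integers whose pairwise differences are multiples of 16 are exactly those sharing a remainder mod 16. By the pigeonhole principle, the 16 residue classes mod 16 are the pigeonholes.
With 64 integers one could put 4 in each residue class and have no class reach 5.
The 65th integer pushes some class to 5, so 16·4 + 1 = 65.

65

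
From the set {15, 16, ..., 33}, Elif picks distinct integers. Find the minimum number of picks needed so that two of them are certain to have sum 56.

A set avoiding the sum 56 can contain at most one of each pair {x, 56−x}, plus the 9 elements whose complement lies outside the range or equal to its own complement.
The integers 15, …, 28 (14 of them) are such a set: any two sum to at least 15+16 = 31 and at most 27+28 = 55 < 56.
Pigeonhole: any 15th integer completes one of the 5 pairs, so 15 choices force a sum of 56.

15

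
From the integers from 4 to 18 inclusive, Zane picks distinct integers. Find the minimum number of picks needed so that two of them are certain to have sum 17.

11

Two chosen integers sum to 17 exactly when both halves of some pair {x, 17−x} with 4 ≤ x ≤ 17−x ≤ 13 are chosen — 5 such pairs.
The remaining 5 elements (those with no distinct partner in range) can never complete a 17-sum, so the worst case takes all of them and one from each pair: 5 + 5 = 10.
By pigeonhole, the 11th integer has to be the second member of some pair, so 10 + 1 = 11.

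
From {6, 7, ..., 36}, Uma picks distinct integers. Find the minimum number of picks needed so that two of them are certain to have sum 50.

A set avoiding the sum 50 can contain at most one of each pair {x, 50−x}, plus the 9 elements whose complement lies outside the range or equal to its own complement.
The integers 6, …, 25 (20 of them) are such a set: any two sum to at least 6+7 = 13 and at most 24+25 = 49 < 50.
Any 21st integer completes one of the 11 pairs, so 21 choices force a sum of 50.

21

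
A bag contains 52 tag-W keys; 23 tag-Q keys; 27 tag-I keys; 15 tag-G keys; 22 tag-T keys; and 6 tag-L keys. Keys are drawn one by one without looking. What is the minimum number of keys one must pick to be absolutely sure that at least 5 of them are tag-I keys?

In the worst case for collecting tag-I keys, every non-tag-I key comes out first.
There are 52 + 23 + 15 + 22 + 6 = 118 non-tag-I keys altogether.
After those, each further key must be tag-I, so 118 + 5 = 123 draws guarantee 5 tag-I keys.

123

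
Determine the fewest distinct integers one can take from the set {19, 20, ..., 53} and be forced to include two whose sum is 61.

24

A set avoiding the sum 61 can contain at most one of each pair {x, 61−x}, plus the 11 elements whose complement lies outside the range.
The integers 31, …, 53 (23 of them) are such a set: any two sum to at least 31+32 = 63 > 61.
Any 24th integer completes one of the 12 pairs, so 24 choices force a sum of 61.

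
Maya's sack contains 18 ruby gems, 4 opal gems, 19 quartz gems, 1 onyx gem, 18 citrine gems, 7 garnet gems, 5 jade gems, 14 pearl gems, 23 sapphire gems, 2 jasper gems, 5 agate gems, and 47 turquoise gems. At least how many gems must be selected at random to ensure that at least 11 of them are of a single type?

The 12 types are the holes; the gems drawn are the pigeons.
To avoid 11 of any one type, the worst case takes at most 10 of each type, or every gem of a type that has fewer than 10.
That gives 10 + 4 + 10 + 1 + 10 + 7 + 5 + 10 + 10 + 2 + 5 + 10 = 84 gems with no type reaching 11.
The next gem forces some type to 11, so 84 + 1 = 85.

85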